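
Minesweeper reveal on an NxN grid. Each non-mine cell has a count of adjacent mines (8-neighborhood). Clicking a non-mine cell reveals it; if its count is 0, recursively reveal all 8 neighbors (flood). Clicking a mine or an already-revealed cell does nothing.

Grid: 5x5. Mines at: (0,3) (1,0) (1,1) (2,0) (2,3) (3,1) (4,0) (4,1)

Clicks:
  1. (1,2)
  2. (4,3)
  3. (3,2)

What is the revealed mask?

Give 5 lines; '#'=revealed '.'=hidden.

Click 1 (1,2) count=3: revealed 1 new [(1,2)] -> total=1
Click 2 (4,3) count=0: revealed 6 new [(3,2) (3,3) (3,4) (4,2) (4,3) (4,4)] -> total=7
Click 3 (3,2) count=3: revealed 0 new [(none)] -> total=7

Answer: .....
..#..
.....
..###
..###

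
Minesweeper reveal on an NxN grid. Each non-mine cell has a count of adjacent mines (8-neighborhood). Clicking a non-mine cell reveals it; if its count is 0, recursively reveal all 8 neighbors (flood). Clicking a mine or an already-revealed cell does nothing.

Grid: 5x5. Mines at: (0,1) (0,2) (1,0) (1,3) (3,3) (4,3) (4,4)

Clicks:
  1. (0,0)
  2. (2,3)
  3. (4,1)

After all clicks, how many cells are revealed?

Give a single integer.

Answer: 11

Derivation:
Click 1 (0,0) count=2: revealed 1 new [(0,0)] -> total=1
Click 2 (2,3) count=2: revealed 1 new [(2,3)] -> total=2
Click 3 (4,1) count=0: revealed 9 new [(2,0) (2,1) (2,2) (3,0) (3,1) (3,2) (4,0) (4,1) (4,2)] -> total=11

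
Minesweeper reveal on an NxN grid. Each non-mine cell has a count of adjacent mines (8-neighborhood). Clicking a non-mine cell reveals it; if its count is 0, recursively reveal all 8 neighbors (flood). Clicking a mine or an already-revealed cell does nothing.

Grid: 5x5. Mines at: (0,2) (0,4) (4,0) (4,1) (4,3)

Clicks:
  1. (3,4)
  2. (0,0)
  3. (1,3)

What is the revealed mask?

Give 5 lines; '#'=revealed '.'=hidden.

Click 1 (3,4) count=1: revealed 1 new [(3,4)] -> total=1
Click 2 (0,0) count=0: revealed 16 new [(0,0) (0,1) (1,0) (1,1) (1,2) (1,3) (1,4) (2,0) (2,1) (2,2) (2,3) (2,4) (3,0) (3,1) (3,2) (3,3)] -> total=17
Click 3 (1,3) count=2: revealed 0 new [(none)] -> total=17

Answer: ##...
#####
#####
#####
.....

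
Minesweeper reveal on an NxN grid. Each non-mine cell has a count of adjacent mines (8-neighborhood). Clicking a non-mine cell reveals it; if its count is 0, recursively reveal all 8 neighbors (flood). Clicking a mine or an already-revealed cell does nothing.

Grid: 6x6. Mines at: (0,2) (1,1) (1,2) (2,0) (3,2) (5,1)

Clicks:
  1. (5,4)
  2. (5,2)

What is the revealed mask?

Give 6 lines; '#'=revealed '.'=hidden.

Answer: ...###
...###
...###
...###
..####
..####

Derivation:
Click 1 (5,4) count=0: revealed 20 new [(0,3) (0,4) (0,5) (1,3) (1,4) (1,5) (2,3) (2,4) (2,5) (3,3) (3,4) (3,5) (4,2) (4,3) (4,4) (4,5) (5,2) (5,3) (5,4) (5,5)] -> total=20
Click 2 (5,2) count=1: revealed 0 new [(none)] -> total=20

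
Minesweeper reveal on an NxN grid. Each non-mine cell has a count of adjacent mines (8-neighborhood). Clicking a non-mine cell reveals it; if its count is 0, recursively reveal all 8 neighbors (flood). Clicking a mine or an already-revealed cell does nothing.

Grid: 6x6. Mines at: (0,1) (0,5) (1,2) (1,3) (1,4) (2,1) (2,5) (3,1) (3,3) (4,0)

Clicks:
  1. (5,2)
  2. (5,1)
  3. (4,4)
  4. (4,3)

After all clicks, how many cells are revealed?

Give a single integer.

Answer: 12

Derivation:
Click 1 (5,2) count=0: revealed 12 new [(3,4) (3,5) (4,1) (4,2) (4,3) (4,4) (4,5) (5,1) (5,2) (5,3) (5,4) (5,5)] -> total=12
Click 2 (5,1) count=1: revealed 0 new [(none)] -> total=12
Click 3 (4,4) count=1: revealed 0 new [(none)] -> total=12
Click 4 (4,3) count=1: revealed 0 new [(none)] -> total=12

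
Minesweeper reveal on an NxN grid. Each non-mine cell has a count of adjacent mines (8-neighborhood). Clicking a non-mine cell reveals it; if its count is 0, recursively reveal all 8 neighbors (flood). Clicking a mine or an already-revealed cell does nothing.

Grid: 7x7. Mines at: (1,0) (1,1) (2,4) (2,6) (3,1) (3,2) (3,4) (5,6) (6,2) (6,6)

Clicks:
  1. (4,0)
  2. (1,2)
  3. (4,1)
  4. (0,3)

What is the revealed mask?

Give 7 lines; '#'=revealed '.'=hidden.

Answer: ..#####
..#####
.......
.......
##.....
.......
.......

Derivation:
Click 1 (4,0) count=1: revealed 1 new [(4,0)] -> total=1
Click 2 (1,2) count=1: revealed 1 new [(1,2)] -> total=2
Click 3 (4,1) count=2: revealed 1 new [(4,1)] -> total=3
Click 4 (0,3) count=0: revealed 9 new [(0,2) (0,3) (0,4) (0,5) (0,6) (1,3) (1,4) (1,5) (1,6)] -> total=12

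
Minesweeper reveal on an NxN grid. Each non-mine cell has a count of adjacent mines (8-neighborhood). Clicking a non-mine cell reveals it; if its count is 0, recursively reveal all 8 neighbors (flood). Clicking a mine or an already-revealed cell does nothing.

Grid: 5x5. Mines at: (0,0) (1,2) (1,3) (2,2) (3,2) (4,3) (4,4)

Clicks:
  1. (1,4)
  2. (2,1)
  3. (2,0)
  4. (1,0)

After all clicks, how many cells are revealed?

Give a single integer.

Click 1 (1,4) count=1: revealed 1 new [(1,4)] -> total=1
Click 2 (2,1) count=3: revealed 1 new [(2,1)] -> total=2
Click 3 (2,0) count=0: revealed 7 new [(1,0) (1,1) (2,0) (3,0) (3,1) (4,0) (4,1)] -> total=9
Click 4 (1,0) count=1: revealed 0 new [(none)] -> total=9

Answer: 9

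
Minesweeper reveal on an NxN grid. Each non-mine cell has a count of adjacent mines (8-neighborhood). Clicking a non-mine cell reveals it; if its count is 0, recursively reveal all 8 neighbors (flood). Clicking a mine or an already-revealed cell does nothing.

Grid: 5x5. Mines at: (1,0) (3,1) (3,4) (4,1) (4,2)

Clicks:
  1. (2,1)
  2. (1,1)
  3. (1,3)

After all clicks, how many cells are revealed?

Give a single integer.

Answer: 12

Derivation:
Click 1 (2,1) count=2: revealed 1 new [(2,1)] -> total=1
Click 2 (1,1) count=1: revealed 1 new [(1,1)] -> total=2
Click 3 (1,3) count=0: revealed 10 new [(0,1) (0,2) (0,3) (0,4) (1,2) (1,3) (1,4) (2,2) (2,3) (2,4)] -> total=12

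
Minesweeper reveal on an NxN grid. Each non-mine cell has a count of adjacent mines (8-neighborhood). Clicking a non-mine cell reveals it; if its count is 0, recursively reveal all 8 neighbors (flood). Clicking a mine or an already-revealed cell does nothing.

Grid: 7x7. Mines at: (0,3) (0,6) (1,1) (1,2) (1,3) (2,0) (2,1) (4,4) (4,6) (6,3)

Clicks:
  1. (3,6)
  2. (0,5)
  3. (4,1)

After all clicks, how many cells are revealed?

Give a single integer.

Answer: 17

Derivation:
Click 1 (3,6) count=1: revealed 1 new [(3,6)] -> total=1
Click 2 (0,5) count=1: revealed 1 new [(0,5)] -> total=2
Click 3 (4,1) count=0: revealed 15 new [(3,0) (3,1) (3,2) (3,3) (4,0) (4,1) (4,2) (4,3) (5,0) (5,1) (5,2) (5,3) (6,0) (6,1) (6,2)] -> total=17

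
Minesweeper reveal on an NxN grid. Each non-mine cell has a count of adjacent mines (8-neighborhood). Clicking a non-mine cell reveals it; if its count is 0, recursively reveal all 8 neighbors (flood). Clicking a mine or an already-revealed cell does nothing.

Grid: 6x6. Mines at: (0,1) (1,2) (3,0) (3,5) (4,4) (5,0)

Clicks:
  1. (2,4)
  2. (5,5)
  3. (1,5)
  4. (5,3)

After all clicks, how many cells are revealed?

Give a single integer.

Click 1 (2,4) count=1: revealed 1 new [(2,4)] -> total=1
Click 2 (5,5) count=1: revealed 1 new [(5,5)] -> total=2
Click 3 (1,5) count=0: revealed 8 new [(0,3) (0,4) (0,5) (1,3) (1,4) (1,5) (2,3) (2,5)] -> total=10
Click 4 (5,3) count=1: revealed 1 new [(5,3)] -> total=11

Answer: 11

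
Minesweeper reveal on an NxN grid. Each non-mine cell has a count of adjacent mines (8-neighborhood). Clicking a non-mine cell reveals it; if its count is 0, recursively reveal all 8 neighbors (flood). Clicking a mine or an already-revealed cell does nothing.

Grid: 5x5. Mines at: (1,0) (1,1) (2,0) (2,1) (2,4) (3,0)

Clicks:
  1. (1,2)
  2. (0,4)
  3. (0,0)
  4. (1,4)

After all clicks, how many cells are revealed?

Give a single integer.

Click 1 (1,2) count=2: revealed 1 new [(1,2)] -> total=1
Click 2 (0,4) count=0: revealed 5 new [(0,2) (0,3) (0,4) (1,3) (1,4)] -> total=6
Click 3 (0,0) count=2: revealed 1 new [(0,0)] -> total=7
Click 4 (1,4) count=1: revealed 0 new [(none)] -> total=7

Answer: 7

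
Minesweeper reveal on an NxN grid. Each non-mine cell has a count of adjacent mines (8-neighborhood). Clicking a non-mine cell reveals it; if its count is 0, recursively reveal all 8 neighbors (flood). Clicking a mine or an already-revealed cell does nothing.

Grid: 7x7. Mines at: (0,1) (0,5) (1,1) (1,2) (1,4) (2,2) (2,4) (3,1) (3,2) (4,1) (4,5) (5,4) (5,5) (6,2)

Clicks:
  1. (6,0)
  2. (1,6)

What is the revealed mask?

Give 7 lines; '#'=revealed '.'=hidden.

Answer: .......
......#
.......
.......
.......
##.....
##.....

Derivation:
Click 1 (6,0) count=0: revealed 4 new [(5,0) (5,1) (6,0) (6,1)] -> total=4
Click 2 (1,6) count=1: revealed 1 new [(1,6)] -> total=5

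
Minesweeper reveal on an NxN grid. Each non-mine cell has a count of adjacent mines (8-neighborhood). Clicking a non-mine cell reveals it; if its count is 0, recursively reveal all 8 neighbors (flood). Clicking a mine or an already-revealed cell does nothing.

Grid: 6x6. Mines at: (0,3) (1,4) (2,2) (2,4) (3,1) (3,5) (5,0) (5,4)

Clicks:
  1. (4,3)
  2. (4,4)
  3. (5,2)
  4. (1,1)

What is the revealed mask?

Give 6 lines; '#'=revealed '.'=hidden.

Click 1 (4,3) count=1: revealed 1 new [(4,3)] -> total=1
Click 2 (4,4) count=2: revealed 1 new [(4,4)] -> total=2
Click 3 (5,2) count=0: revealed 5 new [(4,1) (4,2) (5,1) (5,2) (5,3)] -> total=7
Click 4 (1,1) count=1: revealed 1 new [(1,1)] -> total=8

Answer: ......
.#....
......
......
.####.
.###..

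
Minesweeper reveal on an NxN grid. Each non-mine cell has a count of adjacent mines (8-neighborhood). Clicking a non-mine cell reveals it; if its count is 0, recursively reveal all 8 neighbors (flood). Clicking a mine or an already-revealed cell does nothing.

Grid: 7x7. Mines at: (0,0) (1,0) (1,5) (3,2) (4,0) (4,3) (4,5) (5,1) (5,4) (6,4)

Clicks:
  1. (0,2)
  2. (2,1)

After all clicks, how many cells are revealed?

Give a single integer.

Answer: 12

Derivation:
Click 1 (0,2) count=0: revealed 12 new [(0,1) (0,2) (0,3) (0,4) (1,1) (1,2) (1,3) (1,4) (2,1) (2,2) (2,3) (2,4)] -> total=12
Click 2 (2,1) count=2: revealed 0 new [(none)] -> total=12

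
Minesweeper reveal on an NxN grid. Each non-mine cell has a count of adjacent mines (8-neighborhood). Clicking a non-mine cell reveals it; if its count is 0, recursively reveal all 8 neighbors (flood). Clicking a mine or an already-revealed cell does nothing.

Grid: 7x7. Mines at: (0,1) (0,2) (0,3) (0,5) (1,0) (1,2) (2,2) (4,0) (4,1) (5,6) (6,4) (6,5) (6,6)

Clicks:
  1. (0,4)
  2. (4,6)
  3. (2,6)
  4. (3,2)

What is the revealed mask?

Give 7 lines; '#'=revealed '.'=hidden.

Answer: ....#..
...####
...####
..#####
..#####
..####.
.......

Derivation:
Click 1 (0,4) count=2: revealed 1 new [(0,4)] -> total=1
Click 2 (4,6) count=1: revealed 1 new [(4,6)] -> total=2
Click 3 (2,6) count=0: revealed 21 new [(1,3) (1,4) (1,5) (1,6) (2,3) (2,4) (2,5) (2,6) (3,2) (3,3) (3,4) (3,5) (3,6) (4,2) (4,3) (4,4) (4,5) (5,2) (5,3) (5,4) (5,5)] -> total=23
Click 4 (3,2) count=2: revealed 0 new [(none)] -> total=23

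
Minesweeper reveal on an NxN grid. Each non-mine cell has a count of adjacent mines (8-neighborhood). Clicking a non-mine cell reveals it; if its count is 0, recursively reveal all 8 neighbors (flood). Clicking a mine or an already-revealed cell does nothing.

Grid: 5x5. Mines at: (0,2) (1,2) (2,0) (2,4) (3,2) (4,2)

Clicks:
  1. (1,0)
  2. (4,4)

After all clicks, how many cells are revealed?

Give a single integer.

Answer: 5

Derivation:
Click 1 (1,0) count=1: revealed 1 new [(1,0)] -> total=1
Click 2 (4,4) count=0: revealed 4 new [(3,3) (3,4) (4,3) (4,4)] -> total=5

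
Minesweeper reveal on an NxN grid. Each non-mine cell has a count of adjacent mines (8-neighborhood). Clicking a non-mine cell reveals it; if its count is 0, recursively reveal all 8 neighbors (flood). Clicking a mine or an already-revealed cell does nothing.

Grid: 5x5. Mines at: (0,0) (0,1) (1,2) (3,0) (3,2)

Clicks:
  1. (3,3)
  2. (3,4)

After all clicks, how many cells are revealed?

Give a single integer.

Click 1 (3,3) count=1: revealed 1 new [(3,3)] -> total=1
Click 2 (3,4) count=0: revealed 9 new [(0,3) (0,4) (1,3) (1,4) (2,3) (2,4) (3,4) (4,3) (4,4)] -> total=10

Answer: 10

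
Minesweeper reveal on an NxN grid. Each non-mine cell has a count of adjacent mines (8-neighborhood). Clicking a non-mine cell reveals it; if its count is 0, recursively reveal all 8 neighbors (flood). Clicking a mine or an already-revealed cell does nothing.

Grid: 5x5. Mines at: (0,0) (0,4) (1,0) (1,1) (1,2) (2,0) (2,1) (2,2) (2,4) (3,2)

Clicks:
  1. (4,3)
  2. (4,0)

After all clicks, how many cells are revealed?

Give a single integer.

Answer: 5

Derivation:
Click 1 (4,3) count=1: revealed 1 new [(4,3)] -> total=1
Click 2 (4,0) count=0: revealed 4 new [(3,0) (3,1) (4,0) (4,1)] -> total=5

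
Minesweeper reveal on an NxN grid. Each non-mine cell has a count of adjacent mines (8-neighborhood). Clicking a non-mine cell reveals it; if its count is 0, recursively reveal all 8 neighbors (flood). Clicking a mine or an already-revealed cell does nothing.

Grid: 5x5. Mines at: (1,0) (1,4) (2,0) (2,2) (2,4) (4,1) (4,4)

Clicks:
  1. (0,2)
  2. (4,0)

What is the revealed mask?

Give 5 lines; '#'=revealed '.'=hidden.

Answer: .###.
.###.
.....
.....
#....

Derivation:
Click 1 (0,2) count=0: revealed 6 new [(0,1) (0,2) (0,3) (1,1) (1,2) (1,3)] -> total=6
Click 2 (4,0) count=1: revealed 1 new [(4,0)] -> total=7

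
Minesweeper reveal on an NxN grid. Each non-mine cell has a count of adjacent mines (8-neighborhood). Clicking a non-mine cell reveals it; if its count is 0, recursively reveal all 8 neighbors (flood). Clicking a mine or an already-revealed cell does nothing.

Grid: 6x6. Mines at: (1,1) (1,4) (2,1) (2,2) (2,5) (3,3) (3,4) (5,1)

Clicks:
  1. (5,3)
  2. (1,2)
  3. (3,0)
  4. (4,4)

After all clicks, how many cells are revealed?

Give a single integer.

Answer: 10

Derivation:
Click 1 (5,3) count=0: revealed 8 new [(4,2) (4,3) (4,4) (4,5) (5,2) (5,3) (5,4) (5,5)] -> total=8
Click 2 (1,2) count=3: revealed 1 new [(1,2)] -> total=9
Click 3 (3,0) count=1: revealed 1 new [(3,0)] -> total=10
Click 4 (4,4) count=2: revealed 0 new [(none)] -> total=10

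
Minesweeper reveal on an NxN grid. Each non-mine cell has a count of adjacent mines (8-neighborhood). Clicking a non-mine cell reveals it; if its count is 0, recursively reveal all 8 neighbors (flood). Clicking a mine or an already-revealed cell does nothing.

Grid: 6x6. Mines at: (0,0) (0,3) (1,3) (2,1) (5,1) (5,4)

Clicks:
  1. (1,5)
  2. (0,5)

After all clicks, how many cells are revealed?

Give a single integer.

Answer: 16

Derivation:
Click 1 (1,5) count=0: revealed 16 new [(0,4) (0,5) (1,4) (1,5) (2,2) (2,3) (2,4) (2,5) (3,2) (3,3) (3,4) (3,5) (4,2) (4,3) (4,4) (4,5)] -> total=16
Click 2 (0,5) count=0: revealed 0 new [(none)] -> total=16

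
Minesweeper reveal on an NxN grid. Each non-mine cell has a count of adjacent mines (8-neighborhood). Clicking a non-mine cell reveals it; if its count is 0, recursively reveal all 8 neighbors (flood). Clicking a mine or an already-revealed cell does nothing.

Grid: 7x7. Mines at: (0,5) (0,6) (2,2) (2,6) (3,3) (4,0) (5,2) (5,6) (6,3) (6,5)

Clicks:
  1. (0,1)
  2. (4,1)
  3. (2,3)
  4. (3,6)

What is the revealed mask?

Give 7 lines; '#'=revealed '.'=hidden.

Answer: #####..
#####..
##.#...
##....#
.#.....
.......
.......

Derivation:
Click 1 (0,1) count=0: revealed 14 new [(0,0) (0,1) (0,2) (0,3) (0,4) (1,0) (1,1) (1,2) (1,3) (1,4) (2,0) (2,1) (3,0) (3,1)] -> total=14
Click 2 (4,1) count=2: revealed 1 new [(4,1)] -> total=15
Click 3 (2,3) count=2: revealed 1 new [(2,3)] -> total=16
Click 4 (3,6) count=1: revealed 1 new [(3,6)] -> total=17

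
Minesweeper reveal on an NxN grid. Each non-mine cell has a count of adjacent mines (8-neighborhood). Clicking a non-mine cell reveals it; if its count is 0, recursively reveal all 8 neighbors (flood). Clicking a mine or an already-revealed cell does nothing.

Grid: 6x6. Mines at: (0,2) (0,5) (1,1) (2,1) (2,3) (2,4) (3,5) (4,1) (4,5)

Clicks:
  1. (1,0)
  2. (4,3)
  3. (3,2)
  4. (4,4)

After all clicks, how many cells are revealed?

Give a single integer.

Click 1 (1,0) count=2: revealed 1 new [(1,0)] -> total=1
Click 2 (4,3) count=0: revealed 9 new [(3,2) (3,3) (3,4) (4,2) (4,3) (4,4) (5,2) (5,3) (5,4)] -> total=10
Click 3 (3,2) count=3: revealed 0 new [(none)] -> total=10
Click 4 (4,4) count=2: revealed 0 new [(none)] -> total=10

Answer: 10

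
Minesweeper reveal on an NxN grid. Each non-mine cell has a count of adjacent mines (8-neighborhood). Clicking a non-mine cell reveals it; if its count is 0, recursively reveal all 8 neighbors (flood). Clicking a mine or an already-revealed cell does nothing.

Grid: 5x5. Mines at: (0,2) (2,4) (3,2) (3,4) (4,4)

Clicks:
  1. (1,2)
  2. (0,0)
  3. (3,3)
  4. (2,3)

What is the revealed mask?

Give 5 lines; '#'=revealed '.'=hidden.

Answer: ##...
###..
##.#.
##.#.
##...

Derivation:
Click 1 (1,2) count=1: revealed 1 new [(1,2)] -> total=1
Click 2 (0,0) count=0: revealed 10 new [(0,0) (0,1) (1,0) (1,1) (2,0) (2,1) (3,0) (3,1) (4,0) (4,1)] -> total=11
Click 3 (3,3) count=4: revealed 1 new [(3,3)] -> total=12
Click 4 (2,3) count=3: revealed 1 new [(2,3)] -> total=13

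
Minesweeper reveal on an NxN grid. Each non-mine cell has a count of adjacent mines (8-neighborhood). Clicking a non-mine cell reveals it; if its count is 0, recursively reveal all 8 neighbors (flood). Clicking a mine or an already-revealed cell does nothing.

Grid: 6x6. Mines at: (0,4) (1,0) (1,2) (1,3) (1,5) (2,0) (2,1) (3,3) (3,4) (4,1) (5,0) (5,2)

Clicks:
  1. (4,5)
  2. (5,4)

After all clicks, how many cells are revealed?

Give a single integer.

Answer: 6

Derivation:
Click 1 (4,5) count=1: revealed 1 new [(4,5)] -> total=1
Click 2 (5,4) count=0: revealed 5 new [(4,3) (4,4) (5,3) (5,4) (5,5)] -> total=6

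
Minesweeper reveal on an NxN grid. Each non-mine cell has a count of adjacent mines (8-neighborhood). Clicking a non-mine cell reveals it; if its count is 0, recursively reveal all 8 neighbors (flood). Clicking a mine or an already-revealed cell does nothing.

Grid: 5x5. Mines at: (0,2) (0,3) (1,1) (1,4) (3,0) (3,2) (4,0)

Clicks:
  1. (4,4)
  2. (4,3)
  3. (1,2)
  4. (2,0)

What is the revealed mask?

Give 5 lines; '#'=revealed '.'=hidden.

Answer: .....
..#..
#..##
...##
...##

Derivation:
Click 1 (4,4) count=0: revealed 6 new [(2,3) (2,4) (3,3) (3,4) (4,3) (4,4)] -> total=6
Click 2 (4,3) count=1: revealed 0 new [(none)] -> total=6
Click 3 (1,2) count=3: revealed 1 new [(1,2)] -> total=7
Click 4 (2,0) count=2: revealed 1 new [(2,0)] -> total=8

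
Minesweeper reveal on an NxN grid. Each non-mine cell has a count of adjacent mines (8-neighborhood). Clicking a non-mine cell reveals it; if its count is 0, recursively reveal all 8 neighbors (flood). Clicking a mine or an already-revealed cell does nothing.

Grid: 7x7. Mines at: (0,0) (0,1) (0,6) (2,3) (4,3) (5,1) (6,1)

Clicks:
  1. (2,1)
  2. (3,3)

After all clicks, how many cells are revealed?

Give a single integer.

Click 1 (2,1) count=0: revealed 12 new [(1,0) (1,1) (1,2) (2,0) (2,1) (2,2) (3,0) (3,1) (3,2) (4,0) (4,1) (4,2)] -> total=12
Click 2 (3,3) count=2: revealed 1 new [(3,3)] -> total=13

Answer: 13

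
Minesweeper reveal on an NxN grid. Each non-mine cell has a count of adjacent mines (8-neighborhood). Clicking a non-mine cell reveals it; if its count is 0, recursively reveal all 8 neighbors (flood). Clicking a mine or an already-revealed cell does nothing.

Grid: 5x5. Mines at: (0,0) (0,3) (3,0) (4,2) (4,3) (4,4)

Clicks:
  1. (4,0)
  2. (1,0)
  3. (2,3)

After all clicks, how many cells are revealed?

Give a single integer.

Answer: 14

Derivation:
Click 1 (4,0) count=1: revealed 1 new [(4,0)] -> total=1
Click 2 (1,0) count=1: revealed 1 new [(1,0)] -> total=2
Click 3 (2,3) count=0: revealed 12 new [(1,1) (1,2) (1,3) (1,4) (2,1) (2,2) (2,3) (2,4) (3,1) (3,2) (3,3) (3,4)] -> total=14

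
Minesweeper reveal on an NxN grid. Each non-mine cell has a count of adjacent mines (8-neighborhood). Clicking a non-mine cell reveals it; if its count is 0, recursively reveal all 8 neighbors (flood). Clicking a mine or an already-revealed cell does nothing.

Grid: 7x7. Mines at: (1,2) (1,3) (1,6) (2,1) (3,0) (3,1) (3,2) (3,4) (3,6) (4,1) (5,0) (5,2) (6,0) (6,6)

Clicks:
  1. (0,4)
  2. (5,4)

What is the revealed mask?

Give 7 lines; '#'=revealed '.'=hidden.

Click 1 (0,4) count=1: revealed 1 new [(0,4)] -> total=1
Click 2 (5,4) count=0: revealed 9 new [(4,3) (4,4) (4,5) (5,3) (5,4) (5,5) (6,3) (6,4) (6,5)] -> total=10

Answer: ....#..
.......
.......
.......
...###.
...###.
...###.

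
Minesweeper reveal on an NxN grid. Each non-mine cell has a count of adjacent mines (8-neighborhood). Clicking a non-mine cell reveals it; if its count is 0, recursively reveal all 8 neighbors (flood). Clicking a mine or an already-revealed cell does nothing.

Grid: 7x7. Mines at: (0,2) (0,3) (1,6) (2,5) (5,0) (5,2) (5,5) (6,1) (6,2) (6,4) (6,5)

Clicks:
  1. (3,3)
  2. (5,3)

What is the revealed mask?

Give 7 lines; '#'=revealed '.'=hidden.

Click 1 (3,3) count=0: revealed 22 new [(0,0) (0,1) (1,0) (1,1) (1,2) (1,3) (1,4) (2,0) (2,1) (2,2) (2,3) (2,4) (3,0) (3,1) (3,2) (3,3) (3,4) (4,0) (4,1) (4,2) (4,3) (4,4)] -> total=22
Click 2 (5,3) count=3: revealed 1 new [(5,3)] -> total=23

Answer: ##.....
#####..
#####..
#####..
#####..
...#...
.......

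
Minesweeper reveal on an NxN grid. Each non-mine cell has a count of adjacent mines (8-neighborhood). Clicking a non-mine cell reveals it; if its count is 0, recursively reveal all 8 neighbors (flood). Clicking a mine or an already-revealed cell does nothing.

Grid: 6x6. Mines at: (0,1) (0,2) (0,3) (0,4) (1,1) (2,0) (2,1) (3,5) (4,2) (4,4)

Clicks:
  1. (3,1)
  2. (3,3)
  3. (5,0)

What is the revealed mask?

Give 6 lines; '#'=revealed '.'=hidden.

Click 1 (3,1) count=3: revealed 1 new [(3,1)] -> total=1
Click 2 (3,3) count=2: revealed 1 new [(3,3)] -> total=2
Click 3 (5,0) count=0: revealed 5 new [(3,0) (4,0) (4,1) (5,0) (5,1)] -> total=7

Answer: ......
......
......
##.#..
##....
##....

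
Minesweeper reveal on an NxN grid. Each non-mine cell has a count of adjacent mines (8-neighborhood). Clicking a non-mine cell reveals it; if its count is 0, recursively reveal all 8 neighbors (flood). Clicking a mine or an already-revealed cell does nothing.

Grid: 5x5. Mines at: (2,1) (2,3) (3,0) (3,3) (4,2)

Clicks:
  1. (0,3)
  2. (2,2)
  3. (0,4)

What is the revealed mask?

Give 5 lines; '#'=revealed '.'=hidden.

Click 1 (0,3) count=0: revealed 10 new [(0,0) (0,1) (0,2) (0,3) (0,4) (1,0) (1,1) (1,2) (1,3) (1,4)] -> total=10
Click 2 (2,2) count=3: revealed 1 new [(2,2)] -> total=11
Click 3 (0,4) count=0: revealed 0 new [(none)] -> total=11

Answer: #####
#####
..#..
.....
.....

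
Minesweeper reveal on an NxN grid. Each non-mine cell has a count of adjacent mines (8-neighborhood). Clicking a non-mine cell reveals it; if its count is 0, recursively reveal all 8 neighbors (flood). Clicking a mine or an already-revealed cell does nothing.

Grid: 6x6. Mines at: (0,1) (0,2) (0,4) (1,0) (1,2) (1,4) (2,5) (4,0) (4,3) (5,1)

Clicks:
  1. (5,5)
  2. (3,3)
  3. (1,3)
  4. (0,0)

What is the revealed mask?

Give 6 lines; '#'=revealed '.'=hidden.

Answer: #.....
...#..
......
...###
....##
....##

Derivation:
Click 1 (5,5) count=0: revealed 6 new [(3,4) (3,5) (4,4) (4,5) (5,4) (5,5)] -> total=6
Click 2 (3,3) count=1: revealed 1 new [(3,3)] -> total=7
Click 3 (1,3) count=4: revealed 1 new [(1,3)] -> total=8
Click 4 (0,0) count=2: revealed 1 new [(0,0)] -> total=9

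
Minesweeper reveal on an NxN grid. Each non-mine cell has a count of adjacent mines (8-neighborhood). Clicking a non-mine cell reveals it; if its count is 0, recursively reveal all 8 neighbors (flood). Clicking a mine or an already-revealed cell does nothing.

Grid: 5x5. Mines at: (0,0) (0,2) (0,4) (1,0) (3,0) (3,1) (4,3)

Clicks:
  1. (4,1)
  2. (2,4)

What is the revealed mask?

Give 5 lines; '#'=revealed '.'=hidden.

Click 1 (4,1) count=2: revealed 1 new [(4,1)] -> total=1
Click 2 (2,4) count=0: revealed 9 new [(1,2) (1,3) (1,4) (2,2) (2,3) (2,4) (3,2) (3,3) (3,4)] -> total=10

Answer: .....
..###
..###
..###
.#...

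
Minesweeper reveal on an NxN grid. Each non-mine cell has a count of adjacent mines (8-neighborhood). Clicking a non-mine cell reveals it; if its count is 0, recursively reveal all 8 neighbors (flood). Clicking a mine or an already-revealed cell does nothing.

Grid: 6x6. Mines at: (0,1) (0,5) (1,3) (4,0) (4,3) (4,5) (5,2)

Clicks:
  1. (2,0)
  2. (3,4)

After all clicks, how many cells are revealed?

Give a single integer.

Answer: 10

Derivation:
Click 1 (2,0) count=0: revealed 9 new [(1,0) (1,1) (1,2) (2,0) (2,1) (2,2) (3,0) (3,1) (3,2)] -> total=9
Click 2 (3,4) count=2: revealed 1 new [(3,4)] -> total=10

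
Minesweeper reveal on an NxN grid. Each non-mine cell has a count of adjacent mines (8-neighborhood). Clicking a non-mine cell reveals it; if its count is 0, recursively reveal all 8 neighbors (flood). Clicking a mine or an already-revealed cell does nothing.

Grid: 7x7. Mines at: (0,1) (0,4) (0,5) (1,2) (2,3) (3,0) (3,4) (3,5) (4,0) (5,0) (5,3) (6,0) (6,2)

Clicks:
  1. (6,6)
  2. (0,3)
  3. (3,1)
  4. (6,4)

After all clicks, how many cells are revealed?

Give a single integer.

Click 1 (6,6) count=0: revealed 9 new [(4,4) (4,5) (4,6) (5,4) (5,5) (5,6) (6,4) (6,5) (6,6)] -> total=9
Click 2 (0,3) count=2: revealed 1 new [(0,3)] -> total=10
Click 3 (3,1) count=2: revealed 1 new [(3,1)] -> total=11
Click 4 (6,4) count=1: revealed 0 new [(none)] -> total=11

Answer: 11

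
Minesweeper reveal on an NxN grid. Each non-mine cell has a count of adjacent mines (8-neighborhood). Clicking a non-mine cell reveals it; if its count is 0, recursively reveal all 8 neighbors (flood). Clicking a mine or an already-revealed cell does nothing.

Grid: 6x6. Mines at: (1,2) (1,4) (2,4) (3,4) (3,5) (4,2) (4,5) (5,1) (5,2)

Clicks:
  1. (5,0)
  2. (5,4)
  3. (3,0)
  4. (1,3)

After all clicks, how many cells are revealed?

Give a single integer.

Click 1 (5,0) count=1: revealed 1 new [(5,0)] -> total=1
Click 2 (5,4) count=1: revealed 1 new [(5,4)] -> total=2
Click 3 (3,0) count=0: revealed 10 new [(0,0) (0,1) (1,0) (1,1) (2,0) (2,1) (3,0) (3,1) (4,0) (4,1)] -> total=12
Click 4 (1,3) count=3: revealed 1 new [(1,3)] -> total=13

Answer: 13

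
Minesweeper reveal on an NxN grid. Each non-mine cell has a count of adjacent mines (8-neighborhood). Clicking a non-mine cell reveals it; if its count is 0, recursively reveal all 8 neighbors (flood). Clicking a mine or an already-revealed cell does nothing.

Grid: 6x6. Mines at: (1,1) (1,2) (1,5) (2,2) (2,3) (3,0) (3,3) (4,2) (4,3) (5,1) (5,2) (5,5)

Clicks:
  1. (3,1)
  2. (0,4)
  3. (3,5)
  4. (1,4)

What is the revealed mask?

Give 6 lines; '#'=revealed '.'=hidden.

Answer: ....#.
....#.
....##
.#..##
....##
......

Derivation:
Click 1 (3,1) count=3: revealed 1 new [(3,1)] -> total=1
Click 2 (0,4) count=1: revealed 1 new [(0,4)] -> total=2
Click 3 (3,5) count=0: revealed 6 new [(2,4) (2,5) (3,4) (3,5) (4,4) (4,5)] -> total=8
Click 4 (1,4) count=2: revealed 1 new [(1,4)] -> total=9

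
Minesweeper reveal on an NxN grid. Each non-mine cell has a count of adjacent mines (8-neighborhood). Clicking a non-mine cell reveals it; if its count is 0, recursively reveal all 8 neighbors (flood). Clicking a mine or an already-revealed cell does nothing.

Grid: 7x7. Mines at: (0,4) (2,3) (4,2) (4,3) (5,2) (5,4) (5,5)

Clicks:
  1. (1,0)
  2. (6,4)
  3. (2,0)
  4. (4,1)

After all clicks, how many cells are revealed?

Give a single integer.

Click 1 (1,0) count=0: revealed 20 new [(0,0) (0,1) (0,2) (0,3) (1,0) (1,1) (1,2) (1,3) (2,0) (2,1) (2,2) (3,0) (3,1) (3,2) (4,0) (4,1) (5,0) (5,1) (6,0) (6,1)] -> total=20
Click 2 (6,4) count=2: revealed 1 new [(6,4)] -> total=21
Click 3 (2,0) count=0: revealed 0 new [(none)] -> total=21
Click 4 (4,1) count=2: revealed 0 new [(none)] -> total=21

Answer: 21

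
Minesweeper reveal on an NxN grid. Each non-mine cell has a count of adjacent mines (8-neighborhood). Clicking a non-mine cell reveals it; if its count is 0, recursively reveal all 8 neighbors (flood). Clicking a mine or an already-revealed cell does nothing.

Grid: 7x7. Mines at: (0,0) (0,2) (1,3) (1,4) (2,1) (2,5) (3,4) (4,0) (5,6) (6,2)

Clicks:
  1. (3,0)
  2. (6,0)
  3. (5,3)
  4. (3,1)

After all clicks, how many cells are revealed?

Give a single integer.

Answer: 7

Derivation:
Click 1 (3,0) count=2: revealed 1 new [(3,0)] -> total=1
Click 2 (6,0) count=0: revealed 4 new [(5,0) (5,1) (6,0) (6,1)] -> total=5
Click 3 (5,3) count=1: revealed 1 new [(5,3)] -> total=6
Click 4 (3,1) count=2: revealed 1 new [(3,1)] -> total=7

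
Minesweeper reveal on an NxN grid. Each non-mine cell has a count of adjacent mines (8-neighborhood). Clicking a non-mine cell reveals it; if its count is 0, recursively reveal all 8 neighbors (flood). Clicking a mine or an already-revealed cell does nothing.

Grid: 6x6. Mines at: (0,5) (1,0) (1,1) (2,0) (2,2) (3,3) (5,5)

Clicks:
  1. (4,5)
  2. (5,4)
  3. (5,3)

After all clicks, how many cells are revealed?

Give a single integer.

Answer: 14

Derivation:
Click 1 (4,5) count=1: revealed 1 new [(4,5)] -> total=1
Click 2 (5,4) count=1: revealed 1 new [(5,4)] -> total=2
Click 3 (5,3) count=0: revealed 12 new [(3,0) (3,1) (3,2) (4,0) (4,1) (4,2) (4,3) (4,4) (5,0) (5,1) (5,2) (5,3)] -> total=14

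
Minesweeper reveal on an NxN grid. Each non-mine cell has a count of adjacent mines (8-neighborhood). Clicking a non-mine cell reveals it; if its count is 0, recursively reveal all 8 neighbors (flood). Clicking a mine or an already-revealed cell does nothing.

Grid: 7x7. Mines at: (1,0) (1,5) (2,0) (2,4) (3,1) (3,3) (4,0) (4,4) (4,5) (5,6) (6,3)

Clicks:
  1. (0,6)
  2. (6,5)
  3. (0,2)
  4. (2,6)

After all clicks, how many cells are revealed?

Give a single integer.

Click 1 (0,6) count=1: revealed 1 new [(0,6)] -> total=1
Click 2 (6,5) count=1: revealed 1 new [(6,5)] -> total=2
Click 3 (0,2) count=0: revealed 11 new [(0,1) (0,2) (0,3) (0,4) (1,1) (1,2) (1,3) (1,4) (2,1) (2,2) (2,3)] -> total=13
Click 4 (2,6) count=1: revealed 1 new [(2,6)] -> total=14

Answer: 14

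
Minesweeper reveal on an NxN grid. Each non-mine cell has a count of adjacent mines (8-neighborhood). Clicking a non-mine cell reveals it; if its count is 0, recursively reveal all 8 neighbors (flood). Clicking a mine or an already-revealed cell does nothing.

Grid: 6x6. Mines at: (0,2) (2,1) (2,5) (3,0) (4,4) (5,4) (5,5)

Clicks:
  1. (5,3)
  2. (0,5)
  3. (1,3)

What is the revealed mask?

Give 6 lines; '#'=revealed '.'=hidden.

Click 1 (5,3) count=2: revealed 1 new [(5,3)] -> total=1
Click 2 (0,5) count=0: revealed 6 new [(0,3) (0,4) (0,5) (1,3) (1,4) (1,5)] -> total=7
Click 3 (1,3) count=1: revealed 0 new [(none)] -> total=7

Answer: ...###
...###
......
......
......
...#..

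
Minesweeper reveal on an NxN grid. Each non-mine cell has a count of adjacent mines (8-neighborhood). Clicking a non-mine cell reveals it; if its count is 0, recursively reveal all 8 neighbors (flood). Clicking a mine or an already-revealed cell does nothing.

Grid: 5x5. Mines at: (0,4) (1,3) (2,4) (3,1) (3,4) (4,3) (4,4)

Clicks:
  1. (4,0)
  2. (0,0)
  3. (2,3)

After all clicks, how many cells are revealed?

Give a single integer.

Click 1 (4,0) count=1: revealed 1 new [(4,0)] -> total=1
Click 2 (0,0) count=0: revealed 9 new [(0,0) (0,1) (0,2) (1,0) (1,1) (1,2) (2,0) (2,1) (2,2)] -> total=10
Click 3 (2,3) count=3: revealed 1 new [(2,3)] -> total=11

Answer: 11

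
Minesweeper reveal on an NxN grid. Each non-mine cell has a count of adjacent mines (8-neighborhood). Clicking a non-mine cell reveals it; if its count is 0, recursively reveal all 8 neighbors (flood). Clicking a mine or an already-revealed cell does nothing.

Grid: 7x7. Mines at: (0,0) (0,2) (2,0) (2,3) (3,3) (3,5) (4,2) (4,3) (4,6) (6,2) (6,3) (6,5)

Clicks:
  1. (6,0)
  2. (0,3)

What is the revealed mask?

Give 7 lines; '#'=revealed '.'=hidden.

Click 1 (6,0) count=0: revealed 8 new [(3,0) (3,1) (4,0) (4,1) (5,0) (5,1) (6,0) (6,1)] -> total=8
Click 2 (0,3) count=1: revealed 1 new [(0,3)] -> total=9

Answer: ...#...
.......
.......
##.....
##.....
##.....
##.....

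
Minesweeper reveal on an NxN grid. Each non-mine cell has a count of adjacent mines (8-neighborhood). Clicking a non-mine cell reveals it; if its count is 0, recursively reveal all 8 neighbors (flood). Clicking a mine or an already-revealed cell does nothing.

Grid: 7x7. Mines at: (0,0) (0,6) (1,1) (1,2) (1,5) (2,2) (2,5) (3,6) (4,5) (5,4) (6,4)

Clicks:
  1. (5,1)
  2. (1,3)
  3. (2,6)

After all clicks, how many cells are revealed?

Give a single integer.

Click 1 (5,1) count=0: revealed 18 new [(2,0) (2,1) (3,0) (3,1) (3,2) (3,3) (4,0) (4,1) (4,2) (4,3) (5,0) (5,1) (5,2) (5,3) (6,0) (6,1) (6,2) (6,3)] -> total=18
Click 2 (1,3) count=2: revealed 1 new [(1,3)] -> total=19
Click 3 (2,6) count=3: revealed 1 new [(2,6)] -> total=20

Answer: 20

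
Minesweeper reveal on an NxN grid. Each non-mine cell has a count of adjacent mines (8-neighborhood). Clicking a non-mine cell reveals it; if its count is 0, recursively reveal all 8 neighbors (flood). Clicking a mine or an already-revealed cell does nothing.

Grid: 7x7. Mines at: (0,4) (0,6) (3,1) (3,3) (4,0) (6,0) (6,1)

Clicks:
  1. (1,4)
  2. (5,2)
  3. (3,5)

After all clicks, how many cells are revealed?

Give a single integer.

Click 1 (1,4) count=1: revealed 1 new [(1,4)] -> total=1
Click 2 (5,2) count=1: revealed 1 new [(5,2)] -> total=2
Click 3 (3,5) count=0: revealed 22 new [(1,5) (1,6) (2,4) (2,5) (2,6) (3,4) (3,5) (3,6) (4,2) (4,3) (4,4) (4,5) (4,6) (5,3) (5,4) (5,5) (5,6) (6,2) (6,3) (6,4) (6,5) (6,6)] -> total=24

Answer: 24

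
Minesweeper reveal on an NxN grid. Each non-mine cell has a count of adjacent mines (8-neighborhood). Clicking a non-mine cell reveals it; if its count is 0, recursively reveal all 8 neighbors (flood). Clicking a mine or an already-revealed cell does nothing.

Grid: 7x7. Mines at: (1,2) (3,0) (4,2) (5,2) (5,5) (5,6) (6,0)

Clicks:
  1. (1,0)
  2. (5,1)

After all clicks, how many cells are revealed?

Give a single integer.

Click 1 (1,0) count=0: revealed 6 new [(0,0) (0,1) (1,0) (1,1) (2,0) (2,1)] -> total=6
Click 2 (5,1) count=3: revealed 1 new [(5,1)] -> total=7

Answer: 7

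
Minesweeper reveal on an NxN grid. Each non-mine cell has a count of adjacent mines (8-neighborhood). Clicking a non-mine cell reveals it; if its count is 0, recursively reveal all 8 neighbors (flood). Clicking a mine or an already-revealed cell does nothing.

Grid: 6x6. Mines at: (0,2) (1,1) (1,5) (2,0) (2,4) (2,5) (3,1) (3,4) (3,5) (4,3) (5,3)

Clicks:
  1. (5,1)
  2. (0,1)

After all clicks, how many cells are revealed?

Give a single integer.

Answer: 7

Derivation:
Click 1 (5,1) count=0: revealed 6 new [(4,0) (4,1) (4,2) (5,0) (5,1) (5,2)] -> total=6
Click 2 (0,1) count=2: revealed 1 new [(0,1)] -> total=7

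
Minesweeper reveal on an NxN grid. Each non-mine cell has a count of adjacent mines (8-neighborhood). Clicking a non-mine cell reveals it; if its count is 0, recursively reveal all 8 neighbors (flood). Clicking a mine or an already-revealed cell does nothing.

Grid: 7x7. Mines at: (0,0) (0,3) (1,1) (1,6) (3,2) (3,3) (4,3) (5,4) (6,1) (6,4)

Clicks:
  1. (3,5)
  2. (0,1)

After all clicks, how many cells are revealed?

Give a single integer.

Click 1 (3,5) count=0: revealed 13 new [(2,4) (2,5) (2,6) (3,4) (3,5) (3,6) (4,4) (4,5) (4,6) (5,5) (5,6) (6,5) (6,6)] -> total=13
Click 2 (0,1) count=2: revealed 1 new [(0,1)] -> total=14

Answer: 14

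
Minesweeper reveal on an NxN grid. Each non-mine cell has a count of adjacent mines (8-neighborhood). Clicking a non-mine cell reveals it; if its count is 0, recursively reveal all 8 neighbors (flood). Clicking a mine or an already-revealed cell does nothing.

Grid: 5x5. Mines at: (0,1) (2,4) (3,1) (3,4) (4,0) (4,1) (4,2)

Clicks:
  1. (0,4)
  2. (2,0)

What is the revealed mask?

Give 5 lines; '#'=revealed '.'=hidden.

Answer: ..###
..###
#....
.....
.....

Derivation:
Click 1 (0,4) count=0: revealed 6 new [(0,2) (0,3) (0,4) (1,2) (1,3) (1,4)] -> total=6
Click 2 (2,0) count=1: revealed 1 new [(2,0)] -> total=7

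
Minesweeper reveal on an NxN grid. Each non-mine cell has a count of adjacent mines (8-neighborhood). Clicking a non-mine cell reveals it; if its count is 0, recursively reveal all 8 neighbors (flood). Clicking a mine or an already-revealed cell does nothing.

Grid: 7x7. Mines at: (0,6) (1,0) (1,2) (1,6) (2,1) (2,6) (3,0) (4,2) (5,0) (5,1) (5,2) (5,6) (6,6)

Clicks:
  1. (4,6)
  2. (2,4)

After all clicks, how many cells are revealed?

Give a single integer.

Answer: 22

Derivation:
Click 1 (4,6) count=1: revealed 1 new [(4,6)] -> total=1
Click 2 (2,4) count=0: revealed 21 new [(0,3) (0,4) (0,5) (1,3) (1,4) (1,5) (2,3) (2,4) (2,5) (3,3) (3,4) (3,5) (4,3) (4,4) (4,5) (5,3) (5,4) (5,5) (6,3) (6,4) (6,5)] -> total=22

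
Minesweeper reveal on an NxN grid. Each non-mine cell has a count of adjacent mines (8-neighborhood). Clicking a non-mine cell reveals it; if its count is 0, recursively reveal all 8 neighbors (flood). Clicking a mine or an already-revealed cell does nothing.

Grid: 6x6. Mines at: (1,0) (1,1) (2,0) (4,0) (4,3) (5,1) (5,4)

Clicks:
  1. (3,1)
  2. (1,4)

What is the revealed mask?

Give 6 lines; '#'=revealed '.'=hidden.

Answer: ..####
..####
..####
.#####
....##
......

Derivation:
Click 1 (3,1) count=2: revealed 1 new [(3,1)] -> total=1
Click 2 (1,4) count=0: revealed 18 new [(0,2) (0,3) (0,4) (0,5) (1,2) (1,3) (1,4) (1,5) (2,2) (2,3) (2,4) (2,5) (3,2) (3,3) (3,4) (3,5) (4,4) (4,5)] -> total=19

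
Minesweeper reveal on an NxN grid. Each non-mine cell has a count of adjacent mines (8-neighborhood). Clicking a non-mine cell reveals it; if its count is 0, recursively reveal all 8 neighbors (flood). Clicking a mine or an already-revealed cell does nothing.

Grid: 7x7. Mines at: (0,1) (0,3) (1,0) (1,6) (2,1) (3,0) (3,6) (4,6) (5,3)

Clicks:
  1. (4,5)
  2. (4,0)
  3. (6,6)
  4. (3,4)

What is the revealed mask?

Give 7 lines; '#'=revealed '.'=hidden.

Click 1 (4,5) count=2: revealed 1 new [(4,5)] -> total=1
Click 2 (4,0) count=1: revealed 1 new [(4,0)] -> total=2
Click 3 (6,6) count=0: revealed 6 new [(5,4) (5,5) (5,6) (6,4) (6,5) (6,6)] -> total=8
Click 4 (3,4) count=0: revealed 15 new [(1,2) (1,3) (1,4) (1,5) (2,2) (2,3) (2,4) (2,5) (3,2) (3,3) (3,4) (3,5) (4,2) (4,3) (4,4)] -> total=23

Answer: .......
..####.
..####.
..####.
#.####.
....###
....###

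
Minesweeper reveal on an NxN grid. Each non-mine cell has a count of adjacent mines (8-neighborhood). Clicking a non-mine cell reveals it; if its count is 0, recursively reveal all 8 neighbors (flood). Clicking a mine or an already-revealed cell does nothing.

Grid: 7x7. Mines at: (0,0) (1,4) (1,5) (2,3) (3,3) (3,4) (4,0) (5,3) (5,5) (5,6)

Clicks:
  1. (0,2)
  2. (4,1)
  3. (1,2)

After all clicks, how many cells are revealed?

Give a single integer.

Answer: 7

Derivation:
Click 1 (0,2) count=0: revealed 6 new [(0,1) (0,2) (0,3) (1,1) (1,2) (1,3)] -> total=6
Click 2 (4,1) count=1: revealed 1 new [(4,1)] -> total=7
Click 3 (1,2) count=1: revealed 0 new [(none)] -> total=7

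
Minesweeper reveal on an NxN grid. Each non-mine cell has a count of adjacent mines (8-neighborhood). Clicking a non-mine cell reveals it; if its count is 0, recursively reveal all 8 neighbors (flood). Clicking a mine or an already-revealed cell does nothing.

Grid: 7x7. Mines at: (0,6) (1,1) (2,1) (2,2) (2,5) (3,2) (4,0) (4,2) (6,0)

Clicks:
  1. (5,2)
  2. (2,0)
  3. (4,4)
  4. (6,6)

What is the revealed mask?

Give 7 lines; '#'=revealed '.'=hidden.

Click 1 (5,2) count=1: revealed 1 new [(5,2)] -> total=1
Click 2 (2,0) count=2: revealed 1 new [(2,0)] -> total=2
Click 3 (4,4) count=0: revealed 19 new [(3,3) (3,4) (3,5) (3,6) (4,3) (4,4) (4,5) (4,6) (5,1) (5,3) (5,4) (5,5) (5,6) (6,1) (6,2) (6,3) (6,4) (6,5) (6,6)] -> total=21
Click 4 (6,6) count=0: revealed 0 new [(none)] -> total=21

Answer: .......
.......
#......
...####
...####
.######
.######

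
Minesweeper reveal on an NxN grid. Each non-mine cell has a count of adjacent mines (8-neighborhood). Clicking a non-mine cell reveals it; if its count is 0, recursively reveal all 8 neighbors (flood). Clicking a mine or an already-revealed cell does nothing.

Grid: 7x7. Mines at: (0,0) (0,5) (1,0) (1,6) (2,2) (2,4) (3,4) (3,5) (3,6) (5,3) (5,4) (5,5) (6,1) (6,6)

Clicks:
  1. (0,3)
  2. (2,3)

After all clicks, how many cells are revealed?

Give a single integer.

Click 1 (0,3) count=0: revealed 8 new [(0,1) (0,2) (0,3) (0,4) (1,1) (1,2) (1,3) (1,4)] -> total=8
Click 2 (2,3) count=3: revealed 1 new [(2,3)] -> total=9

Answer: 9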